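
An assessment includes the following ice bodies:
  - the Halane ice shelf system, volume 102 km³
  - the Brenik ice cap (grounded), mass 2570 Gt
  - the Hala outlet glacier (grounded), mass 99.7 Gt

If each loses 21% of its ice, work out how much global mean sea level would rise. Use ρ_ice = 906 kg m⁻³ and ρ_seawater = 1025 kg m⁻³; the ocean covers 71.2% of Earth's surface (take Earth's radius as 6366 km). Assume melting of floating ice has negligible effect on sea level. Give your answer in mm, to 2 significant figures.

≈ 1.5 mm

The Halane ice shelf system is floating and already displaces its own weight of water, so its melt adds essentially nothing to sea level.
Brenik: 0.21 × 2570 Gt = 5.397×10^14 kg; dividing by ρ_w = 1025 kg m⁻³ gives 5.265×10^11 m³ of water.
Hala: 0.21 × 99.7 Gt = 2.094×10^13 kg; dividing by ρ_w = 1025 kg m⁻³ gives 2.043×10^10 m³ of water.
Total added water ≈ 5.470×10^11 m³ over 3.63×10^14 m² → Δh = 1.51×10^-3 m = 1.5 mm.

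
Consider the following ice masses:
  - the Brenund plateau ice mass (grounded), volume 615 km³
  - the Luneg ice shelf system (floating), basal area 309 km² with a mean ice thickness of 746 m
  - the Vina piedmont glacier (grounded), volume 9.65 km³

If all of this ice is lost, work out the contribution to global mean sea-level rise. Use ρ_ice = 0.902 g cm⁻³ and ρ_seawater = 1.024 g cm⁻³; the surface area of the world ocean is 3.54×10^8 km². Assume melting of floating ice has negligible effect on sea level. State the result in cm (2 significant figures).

≈ 0.16 cm

Brenund: 615 km³ × (902/1024) = 541.7 km³ of water.
The Luneg ice shelf system is floating and already displaces its own weight of water, so its melt adds essentially nothing to sea level.
Vina: 9.65 km³ × (902/1024) = 8.500 km³ of water.
Total added water ≈ 5.502×10^11 m³ over 3.54×10^14 m² → Δh = 1.55×10^-3 m = 0.16 cm.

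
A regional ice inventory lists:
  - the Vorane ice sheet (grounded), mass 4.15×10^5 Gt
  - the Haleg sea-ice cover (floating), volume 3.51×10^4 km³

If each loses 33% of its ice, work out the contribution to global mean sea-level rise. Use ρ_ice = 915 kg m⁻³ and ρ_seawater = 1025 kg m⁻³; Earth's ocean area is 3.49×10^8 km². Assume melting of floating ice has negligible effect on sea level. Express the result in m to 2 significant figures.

≈ 0.38 m

Vorane: 0.33 × 4.15×10^5 Gt = 1.370×10^17 kg; dividing by ρ_w = 1025 kg m⁻³ gives 1.336×10^14 m³ of water.
The Haleg sea-ice cover is floating and already displaces its own weight of water, so its melt adds essentially nothing to sea level.
Total added water ≈ 1.336×10^14 m³ over 3.49×10^14 m² → Δh = 0.383 m.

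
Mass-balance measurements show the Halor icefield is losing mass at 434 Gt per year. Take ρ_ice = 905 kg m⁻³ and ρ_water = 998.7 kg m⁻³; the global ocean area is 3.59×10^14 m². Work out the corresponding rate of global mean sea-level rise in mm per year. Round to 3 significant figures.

ρ_w = 998.7 kg m⁻³. Annual water volume added = 434 Gt / ρ_w = 4.340×10^14 kg / 998.7 kg m⁻³ = 4.346×10^11 m³.
Δh per year = 4.346×10^11 / 3.59×10^14 = 1.21×10^-3 m = 1.21 mm.

≈ 1.21 mm/yr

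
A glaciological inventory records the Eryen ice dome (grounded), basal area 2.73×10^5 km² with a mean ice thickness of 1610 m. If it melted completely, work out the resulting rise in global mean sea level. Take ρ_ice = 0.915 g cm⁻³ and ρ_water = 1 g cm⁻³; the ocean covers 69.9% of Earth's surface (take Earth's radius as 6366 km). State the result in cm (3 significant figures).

Eryen: ice volume = 2.73×10^5 km² × 1610 m = 4.395×10^5 km³; 4.395×10^5 × (915/1000) = 4.022×10^5 km³ of water.
Spread over 3.56×10^14 m² of ocean, Δh = 4.022×10^14 / 3.56×10^14 = 1.13 m = 113 cm.

≈ 113 cm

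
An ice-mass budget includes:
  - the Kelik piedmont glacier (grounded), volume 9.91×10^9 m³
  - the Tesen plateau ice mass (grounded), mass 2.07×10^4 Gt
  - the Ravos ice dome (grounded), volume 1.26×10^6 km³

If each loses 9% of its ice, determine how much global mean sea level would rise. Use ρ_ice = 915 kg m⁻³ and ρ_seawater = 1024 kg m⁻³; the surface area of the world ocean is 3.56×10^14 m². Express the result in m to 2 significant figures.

≈ 0.29 m

Kelik: 0.09 × 9.91×10^9 m³ × (915/1024) = 7.970×10^8 m³ of water.
Tesen: 0.09 × 2.07×10^4 Gt = 1.863×10^15 kg; dividing by ρ_w = 1024 kg m⁻³ gives 1.819×10^12 m³ of water.
Ravos: 0.09 × 1.26×10^6 km³ × (915/1024) = 1.013×10^5 km³ of water.
Total added water ≈ 1.031×10^14 m³ over 3.56×10^14 m² → Δh = 0.290 m.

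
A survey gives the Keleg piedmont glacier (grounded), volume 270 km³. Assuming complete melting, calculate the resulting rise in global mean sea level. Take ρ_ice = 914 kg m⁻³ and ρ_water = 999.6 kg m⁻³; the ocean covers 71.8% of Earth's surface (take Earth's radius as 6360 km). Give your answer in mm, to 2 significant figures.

Keleg: 270 km³ × (914/999.6) = 246.9 km³ of water.
Spread over 3.65×10^14 m² of ocean, Δh = 2.469×10^11 / 3.65×10^14 = 6.76×10^-4 m = 0.68 mm.

≈ 0.68 mm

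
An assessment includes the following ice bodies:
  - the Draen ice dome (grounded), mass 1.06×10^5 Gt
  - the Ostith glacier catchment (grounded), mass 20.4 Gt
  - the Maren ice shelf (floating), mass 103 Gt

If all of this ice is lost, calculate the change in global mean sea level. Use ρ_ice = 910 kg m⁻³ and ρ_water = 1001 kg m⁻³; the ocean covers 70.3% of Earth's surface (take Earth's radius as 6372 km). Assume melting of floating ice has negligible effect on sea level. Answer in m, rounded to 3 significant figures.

Draen: 1.06×10^5 Gt = 1.060×10^17 kg; dividing by ρ_w = 1001 kg m⁻³ gives 1.059×10^14 m³ of water.
Ostith: 20.4 Gt = 2.040×10^13 kg; dividing by ρ_w = 1001 kg m⁻³ gives 2.038×10^10 m³ of water.
The Maren ice shelf is floating and already displaces its own weight of water, so its melt adds essentially nothing to sea level.
Total added water ≈ 1.059×10^14 m³ over 3.59×10^14 m² → Δh = 0.295 m.

≈ 0.295 m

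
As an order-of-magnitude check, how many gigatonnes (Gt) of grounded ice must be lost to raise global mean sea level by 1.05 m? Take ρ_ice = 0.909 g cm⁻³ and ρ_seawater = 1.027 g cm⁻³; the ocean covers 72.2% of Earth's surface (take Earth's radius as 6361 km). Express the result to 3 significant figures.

≈ 3.96×10^5 Gt

Required water volume = Δh × A = 1.05 m × 3.67×10^14 m² = 3.855×10^14 m³.
ρ_w = 1.027 g cm⁻³ = 1027 kg m⁻³, so the mass of water = 3.855×10^14 m³ × 1027 kg m⁻³ = 3.959×10^17 kg = 3.96×10^5 Gt (and the same mass of ice, by conservation).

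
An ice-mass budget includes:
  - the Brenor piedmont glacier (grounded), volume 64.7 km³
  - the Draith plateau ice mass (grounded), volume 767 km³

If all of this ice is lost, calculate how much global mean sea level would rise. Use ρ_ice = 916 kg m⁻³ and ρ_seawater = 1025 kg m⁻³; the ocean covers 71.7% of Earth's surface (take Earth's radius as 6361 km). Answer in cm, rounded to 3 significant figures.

Brenor: 64.7 km³ × (916/1025) = 57.82 km³ of water.
Draith: 767 km³ × (916/1025) = 685.4 km³ of water.
Total added water ≈ 7.433×10^11 m³ over 3.65×10^14 m² → Δh = 2.04×10^-3 m = 0.204 cm.

≈ 0.204 cm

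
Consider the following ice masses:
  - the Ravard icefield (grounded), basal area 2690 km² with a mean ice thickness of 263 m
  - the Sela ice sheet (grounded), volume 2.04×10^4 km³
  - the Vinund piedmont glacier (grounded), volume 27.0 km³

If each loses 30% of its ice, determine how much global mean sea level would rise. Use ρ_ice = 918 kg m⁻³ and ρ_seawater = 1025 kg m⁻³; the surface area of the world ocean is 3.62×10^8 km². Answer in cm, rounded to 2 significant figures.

≈ 1.6 cm

Ravard: ice volume = 2690 km² × 263 m = 707.5 km³; 0.3 × 707.5 × (918/1025) = 190.1 km³ of water.
Sela: 0.3 × 2.04×10^4 km³ × (918/1025) = 5481 km³ of water.
Vinund: 0.3 × 27.0 km³ × (918/1025) = 7.254 km³ of water.
Total added water ≈ 5.678×10^12 m³ over 3.62×10^14 m² → Δh = 0.0157 m = 1.6 cm.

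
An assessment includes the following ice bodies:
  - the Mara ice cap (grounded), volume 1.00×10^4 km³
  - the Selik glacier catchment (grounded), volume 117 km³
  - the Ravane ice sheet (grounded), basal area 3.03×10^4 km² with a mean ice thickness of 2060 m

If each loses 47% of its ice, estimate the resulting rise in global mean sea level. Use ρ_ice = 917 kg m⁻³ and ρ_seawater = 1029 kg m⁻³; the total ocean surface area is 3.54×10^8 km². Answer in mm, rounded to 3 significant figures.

Mara: 0.47 × 1.00×10^4 km³ × (917/1029) = 4188 km³ of water.
Selik: 0.47 × 117 km³ × (917/1029) = 49.00 km³ of water.
Ravane: ice volume = 3.03×10^4 km² × 2060 m = 6.242×10^4 km³; 0.47 × 6.242×10^4 × (917/1029) = 2.614×10^4 km³ of water.
Total added water ≈ 3.038×10^13 m³ over 3.54×10^14 m² → Δh = 0.0858 m = 85.8 mm.

≈ 85.8 mm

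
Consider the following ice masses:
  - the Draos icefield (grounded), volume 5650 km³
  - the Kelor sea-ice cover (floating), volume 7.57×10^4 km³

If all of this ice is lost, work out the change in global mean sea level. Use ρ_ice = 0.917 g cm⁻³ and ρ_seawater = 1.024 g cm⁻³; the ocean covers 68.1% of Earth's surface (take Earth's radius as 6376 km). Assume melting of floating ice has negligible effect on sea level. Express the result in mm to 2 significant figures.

Draos: 5650 km³ × (917/1024) = 5060 km³ of water.
The Kelor sea-ice cover is floating and already displaces its own weight of water, so its melt adds essentially nothing to sea level.
Total added water ≈ 5.060×10^12 m³ over 3.48×10^14 m² → Δh = 0.0145 m = 15 mm.

≈ 15 mm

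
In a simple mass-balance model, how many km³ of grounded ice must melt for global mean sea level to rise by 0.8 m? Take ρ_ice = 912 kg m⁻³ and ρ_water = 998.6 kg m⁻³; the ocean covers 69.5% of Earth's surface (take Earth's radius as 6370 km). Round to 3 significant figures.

Required water volume = Δh × A = 0.8 m × 3.54×10^14 m² = 2.835×10^14 m³ = 2.835×10^5 km³.
Ice volume = water volume × ρ_w/ρ_ice = 2.835×10^5 × 998.6/912 = 3.10×10^5 km³.

≈ 3.10×10^5 km³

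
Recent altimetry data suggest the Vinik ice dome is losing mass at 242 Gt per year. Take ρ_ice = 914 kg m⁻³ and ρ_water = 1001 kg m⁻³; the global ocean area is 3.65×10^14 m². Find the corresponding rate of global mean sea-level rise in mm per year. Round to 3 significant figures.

≈ 0.662 mm/yr

ρ_w = 1001 kg m⁻³. Annual water volume added = 242 Gt / ρ_w = 2.420×10^14 kg / 1001 kg m⁻³ = 2.418×10^11 m³.
Δh per year = 2.418×10^11 / 3.65×10^14 = 6.62×10^-4 m = 0.662 mm.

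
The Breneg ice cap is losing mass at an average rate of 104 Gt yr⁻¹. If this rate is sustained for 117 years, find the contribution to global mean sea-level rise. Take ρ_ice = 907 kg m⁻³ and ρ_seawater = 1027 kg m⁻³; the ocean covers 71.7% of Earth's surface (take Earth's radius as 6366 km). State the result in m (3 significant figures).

≈ 0.0324 m

Total mass lost = 104 Gt/yr × 117 yr = 1.217×10^4 Gt = 1.217×10^16 kg.
ρ_w = 1027 kg m⁻³, so water volume = 1.217×10^16 / 1027 = 1.185×10^13 m³.
Δh = 1.185×10^13 / 3.65×10^14 = 0.0324 m.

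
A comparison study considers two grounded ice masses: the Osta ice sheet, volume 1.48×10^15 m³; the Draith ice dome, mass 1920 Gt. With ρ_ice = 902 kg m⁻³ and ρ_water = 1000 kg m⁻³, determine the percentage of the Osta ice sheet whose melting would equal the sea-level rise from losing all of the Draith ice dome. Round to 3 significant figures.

≈ 0.144 %

Equal sea-level rise means equal mass of meltwater, i.e. equal mass of ice lost.
Ice mass of Draith: 1.920×10^15 kg; ice mass of Osta: 1.335×10^18 kg.
Fraction required = 1.920×10^15 / 1.335×10^18 = 1.44×10^-3 → 0.144 %.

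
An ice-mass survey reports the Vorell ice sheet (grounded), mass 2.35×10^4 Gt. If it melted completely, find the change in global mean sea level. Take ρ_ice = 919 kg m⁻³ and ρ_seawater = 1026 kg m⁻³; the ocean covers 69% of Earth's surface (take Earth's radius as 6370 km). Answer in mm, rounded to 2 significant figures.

≈ 65 mm

Vorell: 2.35×10^4 Gt = 2.350×10^16 kg; dividing by ρ_w = 1026 kg m⁻³ gives 2.290×10^13 m³ of water.
Spread over 3.52×10^14 m² of ocean, Δh = 2.290×10^13 / 3.52×10^14 = 0.0651 m = 65 mm.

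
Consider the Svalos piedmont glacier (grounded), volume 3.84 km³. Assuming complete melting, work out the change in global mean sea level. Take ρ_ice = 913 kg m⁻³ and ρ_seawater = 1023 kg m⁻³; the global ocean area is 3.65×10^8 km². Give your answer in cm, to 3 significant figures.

Svalos: 3.84 km³ × (913/1023) = 3.427 km³ of water.
Spread over 3.65×10^14 m² of ocean, Δh = 3.427×10^9 / 3.65×10^14 = 9.39×10^-6 m = 9.39×10^-4 cm.

≈ 9.39×10^-4 cm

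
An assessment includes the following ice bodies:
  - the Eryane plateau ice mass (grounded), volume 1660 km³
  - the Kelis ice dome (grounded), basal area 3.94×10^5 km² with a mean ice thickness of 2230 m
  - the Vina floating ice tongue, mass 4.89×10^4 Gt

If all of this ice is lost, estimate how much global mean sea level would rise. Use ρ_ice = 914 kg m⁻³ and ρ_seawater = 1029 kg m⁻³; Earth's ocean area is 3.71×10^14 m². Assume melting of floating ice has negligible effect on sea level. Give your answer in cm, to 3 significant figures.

≈ 211 cm

Eryane: 1660 km³ × (914/1029) = 1474 km³ of water.
Kelis: ice volume = 3.94×10^5 km² × 2230 m = 8.786×10^5 km³; 8.786×10^5 × (914/1029) = 7.804×10^5 km³ of water.
The Vina floating ice tongue is floating and already displaces its own weight of water, so its melt adds essentially nothing to sea level.
Total added water ≈ 7.819×10^14 m³ over 3.71×10^14 m² → Δh = 2.11 m = 211 cm.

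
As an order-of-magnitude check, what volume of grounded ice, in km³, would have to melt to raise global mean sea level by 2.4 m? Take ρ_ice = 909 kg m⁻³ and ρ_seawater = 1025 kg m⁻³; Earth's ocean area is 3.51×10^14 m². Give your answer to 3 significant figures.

≈ 9.50×10^5 km³

Required water volume = Δh × A = 2.4 m × 3.51×10^14 m² = 8.424×10^14 m³ = 8.424×10^5 km³.
Ice volume = water volume × ρ_w/ρ_ice = 8.424×10^5 × 1025/909 = 9.50×10^5 km³.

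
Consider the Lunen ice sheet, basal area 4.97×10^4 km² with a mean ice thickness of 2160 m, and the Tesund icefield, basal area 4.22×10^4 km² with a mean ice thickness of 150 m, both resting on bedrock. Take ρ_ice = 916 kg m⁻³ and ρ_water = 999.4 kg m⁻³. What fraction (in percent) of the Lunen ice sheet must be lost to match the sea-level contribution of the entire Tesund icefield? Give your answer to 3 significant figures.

Equal sea-level rise means equal mass of meltwater, i.e. equal mass of ice lost.
Ice mass of Tesund: 5.798×10^15 kg; ice mass of Lunen: 9.833×10^16 kg.
Fraction required = 5.798×10^15 / 9.833×10^16 = 0.0590 → 5.90 %.

≈ 5.90 %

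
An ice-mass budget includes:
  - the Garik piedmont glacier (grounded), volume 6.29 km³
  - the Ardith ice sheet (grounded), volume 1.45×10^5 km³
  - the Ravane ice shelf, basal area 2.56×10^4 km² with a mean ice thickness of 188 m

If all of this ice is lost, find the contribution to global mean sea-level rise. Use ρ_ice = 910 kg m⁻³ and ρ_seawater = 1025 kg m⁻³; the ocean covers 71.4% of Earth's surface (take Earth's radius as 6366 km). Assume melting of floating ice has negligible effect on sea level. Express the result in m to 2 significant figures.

≈ 0.35 m

Garik: 6.29 km³ × (910/1025) = 5.584 km³ of water.
Ardith: 1.45×10^5 km³ × (910/1025) = 1.287×10^5 km³ of water.
The Ravane ice shelf is floating and already displaces its own weight of water, so its melt adds essentially nothing to sea level.
Total added water ≈ 1.287×10^14 m³ over 3.64×10^14 m² → Δh = 0.354 m.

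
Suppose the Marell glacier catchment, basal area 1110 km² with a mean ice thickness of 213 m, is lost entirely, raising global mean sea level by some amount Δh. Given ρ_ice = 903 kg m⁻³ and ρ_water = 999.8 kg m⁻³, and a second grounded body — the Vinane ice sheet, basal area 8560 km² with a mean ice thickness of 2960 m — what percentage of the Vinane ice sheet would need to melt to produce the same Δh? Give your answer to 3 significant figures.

≈ 0.933 %

Equal sea-level rise means equal mass of meltwater, i.e. equal mass of ice lost.
Ice mass of Marell: 2.135×10^14 kg; ice mass of Vinane: 2.288×10^16 kg.
Fraction required = 2.135×10^14 / 2.288×10^16 = 9.33×10^-3 → 0.933 %.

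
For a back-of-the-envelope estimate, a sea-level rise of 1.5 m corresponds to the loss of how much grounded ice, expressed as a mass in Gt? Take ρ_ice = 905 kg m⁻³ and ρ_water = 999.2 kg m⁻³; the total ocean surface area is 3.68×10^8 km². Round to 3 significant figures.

Required water volume = Δh × A = 1.5 m × 3.68×10^14 m² = 5.520×10^14 m³.
ρ_w = 999.2 kg m⁻³, so the mass of water = 5.520×10^14 m³ × 999.2 kg m⁻³ = 5.516×10^17 kg = 5.52×10^5 Gt (and the same mass of ice, by conservation).

≈ 5.52×10^5 Gt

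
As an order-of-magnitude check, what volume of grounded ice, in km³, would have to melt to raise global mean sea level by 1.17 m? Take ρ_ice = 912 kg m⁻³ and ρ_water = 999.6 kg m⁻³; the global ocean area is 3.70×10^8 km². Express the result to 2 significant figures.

Required water volume = Δh × A = 1.17 m × 3.70×10^14 m² = 4.329×10^14 m³ = 4.329×10^5 km³.
Ice volume = water volume × ρ_w/ρ_ice = 4.329×10^5 × 999.6/912 = 4.7×10^5 km³.

≈ 4.7×10^5 km³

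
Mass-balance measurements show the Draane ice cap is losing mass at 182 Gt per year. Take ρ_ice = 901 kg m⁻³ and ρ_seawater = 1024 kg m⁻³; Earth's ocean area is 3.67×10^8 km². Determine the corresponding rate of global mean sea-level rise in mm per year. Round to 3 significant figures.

ρ_w = 1024 kg m⁻³. Annual water volume added = 182 Gt / ρ_w = 1.820×10^14 kg / 1024 kg m⁻³ = 1.777×10^11 m³.
Δh per year = 1.777×10^11 / 3.67×10^14 = 4.84×10^-4 m = 0.484 mm.

≈ 0.484 mm/yr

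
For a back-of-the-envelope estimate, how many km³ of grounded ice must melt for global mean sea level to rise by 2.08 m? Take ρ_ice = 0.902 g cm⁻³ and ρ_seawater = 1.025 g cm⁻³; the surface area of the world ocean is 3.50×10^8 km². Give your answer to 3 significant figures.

≈ 8.27×10^5 km³

Required water volume = Δh × A = 2.08 m × 3.50×10^14 m² = 7.280×10^14 m³ = 7.280×10^5 km³.
Ice volume = water volume × ρ_w/ρ_ice = 7.280×10^5 × 1025/902 = 8.27×10^5 km³.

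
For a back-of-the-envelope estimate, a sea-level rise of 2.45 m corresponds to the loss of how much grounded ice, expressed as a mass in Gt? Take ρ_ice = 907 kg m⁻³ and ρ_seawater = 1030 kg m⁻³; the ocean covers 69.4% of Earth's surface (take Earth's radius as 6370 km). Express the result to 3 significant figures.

≈ 8.93×10^5 Gt

Required water volume = Δh × A = 2.45 m × 3.54×10^14 m² = 8.670×10^14 m³.
ρ_w = 1030 kg m⁻³, so the mass of water = 8.670×10^14 m³ × 1030 kg m⁻³ = 8.930×10^17 kg = 8.93×10^5 Gt (and the same mass of ice, by conservation).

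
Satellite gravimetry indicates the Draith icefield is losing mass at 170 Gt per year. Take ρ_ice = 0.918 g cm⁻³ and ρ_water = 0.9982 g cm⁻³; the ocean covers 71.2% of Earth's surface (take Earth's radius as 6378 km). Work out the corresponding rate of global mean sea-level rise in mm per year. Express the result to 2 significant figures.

ρ_w = 0.9982 g cm⁻³ = 998.2 kg m⁻³. Annual water volume added = 170 Gt / ρ_w = 1.700×10^14 kg / 998.2 kg m⁻³ = 1.703×10^11 m³.
Δh per year = 1.703×10^11 / 3.64×10^14 = 4.68×10^-4 m = 0.47 mm.

≈ 0.47 mm/yr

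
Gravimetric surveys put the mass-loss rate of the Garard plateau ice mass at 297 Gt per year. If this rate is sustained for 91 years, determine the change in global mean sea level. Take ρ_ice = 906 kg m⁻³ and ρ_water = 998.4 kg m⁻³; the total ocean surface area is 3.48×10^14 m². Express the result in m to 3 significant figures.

Total mass lost = 297 Gt/yr × 91 yr = 2.703×10^4 Gt = 2.703×10^16 kg.
ρ_w = 998.4 kg m⁻³, so water volume = 2.703×10^16 / 998.4 = 2.707×10^13 m³.
Δh = 2.707×10^13 / 3.48×10^14 = 0.0778 m.

≈ 0.0778 m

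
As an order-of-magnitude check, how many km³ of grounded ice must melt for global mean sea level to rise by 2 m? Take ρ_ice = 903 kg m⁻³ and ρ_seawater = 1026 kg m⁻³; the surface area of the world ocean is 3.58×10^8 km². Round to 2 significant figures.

Required water volume = Δh × A = 2 m × 3.58×10^14 m² = 7.160×10^14 m³ = 7.160×10^5 km³.
Ice volume = water volume × ρ_w/ρ_ice = 7.160×10^5 × 1026/903 = 8.1×10^5 km³.

≈ 8.1×10^5 km³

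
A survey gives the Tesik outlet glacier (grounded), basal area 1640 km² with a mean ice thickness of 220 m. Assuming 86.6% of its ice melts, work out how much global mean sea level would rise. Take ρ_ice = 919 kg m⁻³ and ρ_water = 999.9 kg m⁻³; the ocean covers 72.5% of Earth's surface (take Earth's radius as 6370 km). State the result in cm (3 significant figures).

Tesik: ice volume = 1640 km² × 220 m = 360.8 km³; 0.866 × 360.8 × (919/999.9) = 287.2 km³ of water.
Spread over 3.70×10^14 m² of ocean, Δh = 2.872×10^11 / 3.70×10^14 = 7.77×10^-4 m = 0.0777 cm.

≈ 0.0777 cm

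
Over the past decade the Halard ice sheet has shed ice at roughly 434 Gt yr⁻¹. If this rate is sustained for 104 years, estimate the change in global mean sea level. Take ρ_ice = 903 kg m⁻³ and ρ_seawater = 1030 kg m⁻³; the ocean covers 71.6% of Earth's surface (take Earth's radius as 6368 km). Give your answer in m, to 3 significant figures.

Total mass lost = 434 Gt/yr × 104 yr = 4.514×10^4 Gt = 4.514×10^16 kg.
ρ_w = 1030 kg m⁻³, so water volume = 4.514×10^16 / 1030 = 4.382×10^13 m³.
Δh = 4.382×10^13 / 3.65×10^14 = 0.120 m.

≈ 0.120 m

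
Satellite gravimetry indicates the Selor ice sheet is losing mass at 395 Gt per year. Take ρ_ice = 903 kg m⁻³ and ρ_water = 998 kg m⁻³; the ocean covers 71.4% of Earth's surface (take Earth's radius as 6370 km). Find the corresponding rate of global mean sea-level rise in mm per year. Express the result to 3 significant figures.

ρ_w = 998 kg m⁻³. Annual water volume added = 395 Gt / ρ_w = 3.950×10^14 kg / 998 kg m⁻³ = 3.958×10^11 m³.
Δh per year = 3.958×10^11 / 3.64×10^14 = 1.09×10^-3 m = 1.09 mm.

≈ 1.09 mm/yr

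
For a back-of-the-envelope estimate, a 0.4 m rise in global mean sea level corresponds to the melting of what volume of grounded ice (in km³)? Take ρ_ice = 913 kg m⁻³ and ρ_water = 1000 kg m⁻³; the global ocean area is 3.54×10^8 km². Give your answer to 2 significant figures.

Required water volume = Δh × A = 0.4 m × 3.54×10^14 m² = 1.416×10^14 m³ = 1.416×10^5 km³.
Ice volume = water volume × ρ_w/ρ_ice = 1.416×10^5 × 1000/913 = 1.6×10^5 km³.

≈ 1.6×10^5 km³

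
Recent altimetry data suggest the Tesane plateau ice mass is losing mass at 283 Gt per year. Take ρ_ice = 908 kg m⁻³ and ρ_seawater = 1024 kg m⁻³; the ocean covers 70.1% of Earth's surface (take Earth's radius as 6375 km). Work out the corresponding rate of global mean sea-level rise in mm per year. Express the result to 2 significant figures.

≈ 0.77 mm/yr

ρ_w = 1024 kg m⁻³. Annual water volume added = 283 Gt / ρ_w = 2.830×10^14 kg / 1024 kg m⁻³ = 2.764×10^11 m³.
Δh per year = 2.764×10^11 / 3.58×10^14 = 7.72×10^-4 m = 0.77 mm.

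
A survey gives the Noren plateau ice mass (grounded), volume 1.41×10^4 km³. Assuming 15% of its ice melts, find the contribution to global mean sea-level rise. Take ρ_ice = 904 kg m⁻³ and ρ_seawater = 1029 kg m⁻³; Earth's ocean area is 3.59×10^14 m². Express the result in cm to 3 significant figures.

Noren: 0.15 × 1.41×10^4 km³ × (904/1029) = 1858 km³ of water.
Spread over 3.59×10^14 m² of ocean, Δh = 1.858×10^12 / 3.59×10^14 = 5.18×10^-3 m = 0.518 cm.

≈ 0.518 cm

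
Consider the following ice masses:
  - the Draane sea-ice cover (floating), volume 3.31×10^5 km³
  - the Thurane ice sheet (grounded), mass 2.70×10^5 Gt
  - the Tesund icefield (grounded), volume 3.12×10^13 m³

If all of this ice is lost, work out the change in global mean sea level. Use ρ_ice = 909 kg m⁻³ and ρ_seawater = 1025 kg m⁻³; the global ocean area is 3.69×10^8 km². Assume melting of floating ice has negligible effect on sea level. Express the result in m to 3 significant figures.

≈ 0.789 m

The Draane sea-ice cover is floating and already displaces its own weight of water, so its melt adds essentially nothing to sea level.
Thurane: 2.70×10^5 Gt = 2.700×10^17 kg; dividing by ρ_w = 1025 kg m⁻³ gives 2.634×10^14 m³ of water.
Tesund: 3.12×10^13 m³ × (909/1025) = 2.767×10^13 m³ of water.
Total added water ≈ 2.911×10^14 m³ over 3.69×10^14 m² → Δh = 0.789 m.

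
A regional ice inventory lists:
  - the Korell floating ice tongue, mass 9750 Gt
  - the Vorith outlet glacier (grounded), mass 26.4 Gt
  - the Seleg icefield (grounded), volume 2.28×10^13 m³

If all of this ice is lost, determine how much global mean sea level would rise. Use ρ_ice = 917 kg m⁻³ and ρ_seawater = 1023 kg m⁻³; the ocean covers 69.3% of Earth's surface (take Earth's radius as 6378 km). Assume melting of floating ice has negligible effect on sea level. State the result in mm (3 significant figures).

The Korell floating ice tongue is floating and already displaces its own weight of water, so its melt adds essentially nothing to sea level.
Vorith: 26.4 Gt = 2.640×10^13 kg; dividing by ρ_w = 1023 kg m⁻³ gives 2.581×10^10 m³ of water.
Seleg: 2.28×10^13 m³ × (917/1023) = 2.044×10^13 m³ of water.
Total added water ≈ 2.046×10^13 m³ over 3.54×10^14 m² → Δh = 0.0578 m = 57.8 mm.

≈ 57.8 mm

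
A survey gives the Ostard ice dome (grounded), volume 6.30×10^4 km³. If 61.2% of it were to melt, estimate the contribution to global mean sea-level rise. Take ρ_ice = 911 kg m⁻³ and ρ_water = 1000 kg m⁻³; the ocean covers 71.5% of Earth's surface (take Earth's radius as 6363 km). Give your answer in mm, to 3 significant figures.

Ostard: 0.612 × 6.30×10^4 km³ × (911/1000) = 3.512×10^4 km³ of water.
Spread over 3.64×10^14 m² of ocean, Δh = 3.512×10^13 / 3.64×10^14 = 0.0966 m = 96.6 mm.

≈ 96.6 mm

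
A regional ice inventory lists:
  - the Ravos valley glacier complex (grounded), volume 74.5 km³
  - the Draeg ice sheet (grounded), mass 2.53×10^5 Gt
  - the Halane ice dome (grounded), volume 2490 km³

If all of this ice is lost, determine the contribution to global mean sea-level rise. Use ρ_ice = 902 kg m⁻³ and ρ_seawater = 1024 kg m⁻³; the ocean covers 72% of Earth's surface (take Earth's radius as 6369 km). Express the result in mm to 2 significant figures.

≈ 680 mm

Ravos: 74.5 km³ × (902/1024) = 65.62 km³ of water.
Draeg: 2.53×10^5 Gt = 2.530×10^17 kg; dividing by ρ_w = 1024 kg m⁻³ gives 2.471×10^14 m³ of water.
Halane: 2490 km³ × (902/1024) = 2193 km³ of water.
Total added water ≈ 2.493×10^14 m³ over 3.67×10^14 m² → Δh = 0.679 m = 680 mm.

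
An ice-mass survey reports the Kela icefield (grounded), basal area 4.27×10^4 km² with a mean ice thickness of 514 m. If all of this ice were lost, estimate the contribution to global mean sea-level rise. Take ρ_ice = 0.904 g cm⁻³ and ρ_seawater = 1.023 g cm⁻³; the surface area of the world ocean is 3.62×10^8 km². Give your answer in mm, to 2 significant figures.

Kela: ice volume = 4.27×10^4 km² × 514 m = 2.195×10^4 km³; 2.195×10^4 × (904/1023) = 1.939×10^4 km³ of water.
Spread over 3.62×10^14 m² of ocean, Δh = 1.939×10^13 / 3.62×10^14 = 0.0536 m = 54 mm.

≈ 54 mm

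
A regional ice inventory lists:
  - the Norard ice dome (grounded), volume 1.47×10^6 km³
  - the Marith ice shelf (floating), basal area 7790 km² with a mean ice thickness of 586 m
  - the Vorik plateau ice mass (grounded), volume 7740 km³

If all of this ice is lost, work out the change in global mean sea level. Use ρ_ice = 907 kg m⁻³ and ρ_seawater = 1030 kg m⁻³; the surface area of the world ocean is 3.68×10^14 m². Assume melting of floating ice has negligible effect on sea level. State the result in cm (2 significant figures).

≈ 350 cm

Norard: 1.47×10^6 km³ × (907/1030) = 1.294×10^6 km³ of water.
The Marith ice shelf is floating and already displaces its own weight of water, so its melt adds essentially nothing to sea level.
Vorik: 7740 km³ × (907/1030) = 6816 km³ of water.
Total added water ≈ 1.301×10^15 m³ over 3.68×10^14 m² → Δh = 3.54 m = 350 cm.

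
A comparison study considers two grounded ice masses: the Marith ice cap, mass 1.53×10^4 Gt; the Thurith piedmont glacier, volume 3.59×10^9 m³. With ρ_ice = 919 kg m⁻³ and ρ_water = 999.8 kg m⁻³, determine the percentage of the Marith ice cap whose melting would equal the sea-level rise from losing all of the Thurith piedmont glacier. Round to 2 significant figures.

≈ 0.022 %

Equal sea-level rise means equal mass of meltwater, i.e. equal mass of ice lost.
Ice mass of Thurith: 3.299×10^12 kg; ice mass of Marith: 1.530×10^16 kg.
Fraction required = 3.299×10^12 / 1.530×10^16 = 2.16×10^-4 → 0.022 %.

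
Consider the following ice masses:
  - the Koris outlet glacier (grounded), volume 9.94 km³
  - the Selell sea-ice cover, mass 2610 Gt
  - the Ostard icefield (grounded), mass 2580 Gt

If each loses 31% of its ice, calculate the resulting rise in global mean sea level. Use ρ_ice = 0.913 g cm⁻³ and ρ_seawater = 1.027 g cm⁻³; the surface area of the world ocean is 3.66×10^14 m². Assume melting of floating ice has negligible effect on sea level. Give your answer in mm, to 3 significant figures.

≈ 2.14 mm

Koris: 0.31 × 9.94 km³ × (913/1027) = 2.739 km³ of water.
The Selell sea-ice cover is floating and already displaces its own weight of water, so its melt adds essentially nothing to sea level.
Ostard: 0.31 × 2580 Gt = 7.998×10^14 kg; dividing by ρ_w = 1.027 g cm⁻³ = 1027 kg m⁻³ gives 7.788×10^11 m³ of water.
Total added water ≈ 7.815×10^11 m³ over 3.66×10^14 m² → Δh = 2.14×10^-3 m = 2.14 mm.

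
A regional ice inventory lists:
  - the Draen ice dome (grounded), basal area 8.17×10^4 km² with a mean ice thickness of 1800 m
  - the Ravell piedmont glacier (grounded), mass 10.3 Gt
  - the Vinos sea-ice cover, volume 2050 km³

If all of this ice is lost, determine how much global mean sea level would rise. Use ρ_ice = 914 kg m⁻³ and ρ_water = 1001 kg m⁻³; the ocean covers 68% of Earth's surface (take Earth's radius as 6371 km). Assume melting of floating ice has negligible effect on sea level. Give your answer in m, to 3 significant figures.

≈ 0.387 m

Draen: ice volume = 8.17×10^4 km² × 1800 m = 1.471×10^5 km³; 1.471×10^5 × (914/1001) = 1.343×10^5 km³ of water.
Ravell: 10.3 Gt = 1.030×10^13 kg; dividing by ρ_w = 1001 kg m⁻³ gives 1.029×10^10 m³ of water.
The Vinos sea-ice cover is floating and already displaces its own weight of water, so its melt adds essentially nothing to sea level.
Total added water ≈ 1.343×10^14 m³ over 3.47×10^14 m² → Δh = 0.387 m.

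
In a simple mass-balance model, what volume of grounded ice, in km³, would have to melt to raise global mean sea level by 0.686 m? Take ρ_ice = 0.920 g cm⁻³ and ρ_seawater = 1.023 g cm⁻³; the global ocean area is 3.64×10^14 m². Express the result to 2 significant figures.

≈ 2.8×10^5 km³

Required water volume = Δh × A = 0.686 m × 3.64×10^14 m² = 2.497×10^14 m³ = 2.497×10^5 km³.
Ice volume = water volume × ρ_w/ρ_ice = 2.497×10^5 × 1023/920 = 2.8×10^5 km³.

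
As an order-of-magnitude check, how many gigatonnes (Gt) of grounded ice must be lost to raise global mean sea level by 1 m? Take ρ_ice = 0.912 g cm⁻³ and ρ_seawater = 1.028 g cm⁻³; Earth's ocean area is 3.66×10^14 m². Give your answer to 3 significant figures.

Required water volume = Δh × A = 1 m × 3.66×10^14 m² = 3.660×10^14 m³.
ρ_w = 1.028 g cm⁻³ = 1028 kg m⁻³, so the mass of water = 3.660×10^14 m³ × 1028 kg m⁻³ = 3.762×10^17 kg = 3.76×10^5 Gt (and the same mass of ice, by conservation).

≈ 3.76×10^5 Gt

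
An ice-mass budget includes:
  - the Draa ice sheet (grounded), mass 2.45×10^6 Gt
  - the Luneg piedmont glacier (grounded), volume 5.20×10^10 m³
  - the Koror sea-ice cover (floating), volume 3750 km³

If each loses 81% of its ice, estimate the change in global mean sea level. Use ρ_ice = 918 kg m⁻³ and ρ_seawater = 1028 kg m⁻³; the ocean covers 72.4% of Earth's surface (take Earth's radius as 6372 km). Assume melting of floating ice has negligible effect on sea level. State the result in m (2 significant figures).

Draa: 0.81 × 2.45×10^6 Gt = 1.985×10^18 kg; dividing by ρ_w = 1028 kg m⁻³ gives 1.930×10^15 m³ of water.
Luneg: 0.81 × 5.20×10^10 m³ × (918/1028) = 3.761×10^10 m³ of water.
The Koror sea-ice cover is floating and already displaces its own weight of water, so its melt adds essentially nothing to sea level.
Total added water ≈ 1.930×10^15 m³ over 3.69×10^14 m² → Δh = 5.23 m.

≈ 5.2 m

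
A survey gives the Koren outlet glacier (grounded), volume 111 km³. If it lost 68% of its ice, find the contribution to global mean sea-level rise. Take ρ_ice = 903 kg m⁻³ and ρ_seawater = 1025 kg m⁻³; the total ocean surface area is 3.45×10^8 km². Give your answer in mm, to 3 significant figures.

Koren: 0.68 × 111 km³ × (903/1025) = 66.50 km³ of water.
Spread over 3.45×10^14 m² of ocean, Δh = 6.650×10^10 / 3.45×10^14 = 1.93×10^-4 m = 0.193 mm.

≈ 0.193 mm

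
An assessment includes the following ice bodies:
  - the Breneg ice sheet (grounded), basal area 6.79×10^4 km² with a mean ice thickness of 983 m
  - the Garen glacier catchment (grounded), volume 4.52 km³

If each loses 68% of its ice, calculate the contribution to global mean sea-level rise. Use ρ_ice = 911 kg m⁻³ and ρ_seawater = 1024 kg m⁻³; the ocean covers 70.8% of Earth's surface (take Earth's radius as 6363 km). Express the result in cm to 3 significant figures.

Breneg: ice volume = 6.79×10^4 km² × 983 m = 6.675×10^4 km³; 0.68 × 6.675×10^4 × (911/1024) = 4.038×10^4 km³ of water.
Garen: 0.68 × 4.52 km³ × (911/1024) = 2.734 km³ of water.
Total added water ≈ 4.038×10^13 m³ over 3.60×10^14 m² → Δh = 0.112 m = 11.2 cm.

≈ 11.2 cm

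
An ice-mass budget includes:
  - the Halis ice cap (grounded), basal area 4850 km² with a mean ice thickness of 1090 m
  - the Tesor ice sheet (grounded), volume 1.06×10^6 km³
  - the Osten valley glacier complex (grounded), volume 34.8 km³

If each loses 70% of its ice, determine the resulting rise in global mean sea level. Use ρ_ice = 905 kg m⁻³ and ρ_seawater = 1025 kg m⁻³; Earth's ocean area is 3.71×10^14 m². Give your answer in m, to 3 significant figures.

Halis: ice volume = 4850 km² × 1090 m = 5286 km³; 0.7 × 5286 × (905/1025) = 3267 km³ of water.
Tesor: 0.7 × 1.06×10^6 km³ × (905/1025) = 6.551×10^5 km³ of water.
Osten: 0.7 × 34.8 km³ × (905/1025) = 21.51 km³ of water.
Total added water ≈ 6.584×10^14 m³ over 3.71×10^14 m² → Δh = 1.77 m.

≈ 1.77 m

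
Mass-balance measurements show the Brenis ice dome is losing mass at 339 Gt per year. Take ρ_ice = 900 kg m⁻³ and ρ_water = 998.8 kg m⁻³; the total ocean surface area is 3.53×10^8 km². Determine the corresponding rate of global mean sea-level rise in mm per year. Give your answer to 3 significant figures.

≈ 0.961 mm/yr

ρ_w = 998.8 kg m⁻³. Annual water volume added = 339 Gt / ρ_w = 3.390×10^14 kg / 998.8 kg m⁻³ = 3.394×10^11 m³.
Δh per year = 3.394×10^11 / 3.53×10^14 = 9.61×10^-4 m = 0.961 mm.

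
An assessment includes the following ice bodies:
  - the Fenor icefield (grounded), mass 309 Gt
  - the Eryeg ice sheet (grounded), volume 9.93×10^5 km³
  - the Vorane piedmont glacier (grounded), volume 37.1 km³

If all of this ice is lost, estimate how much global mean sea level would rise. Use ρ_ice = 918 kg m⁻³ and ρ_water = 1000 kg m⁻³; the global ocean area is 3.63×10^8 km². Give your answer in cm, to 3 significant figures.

Fenor: 309 Gt = 3.090×10^14 kg; dividing by ρ_w = 1000 kg m⁻³ gives 3.090×10^11 m³ of water.
Eryeg: 9.93×10^5 km³ × (918/1000) = 9.116×10^5 km³ of water.
Vorane: 37.1 km³ × (918/1000) = 34.06 km³ of water.
Total added water ≈ 9.119×10^14 m³ over 3.63×10^14 m² → Δh = 2.51 m = 251 cm.

≈ 251 cm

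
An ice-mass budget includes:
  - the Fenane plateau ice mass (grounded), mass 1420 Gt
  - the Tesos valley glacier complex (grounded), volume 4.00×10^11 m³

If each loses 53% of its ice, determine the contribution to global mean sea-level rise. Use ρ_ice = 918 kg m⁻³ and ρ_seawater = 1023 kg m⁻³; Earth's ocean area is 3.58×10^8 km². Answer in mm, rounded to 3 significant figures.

≈ 2.59 mm

Fenane: 0.53 × 1420 Gt = 7.526×10^14 kg; dividing by ρ_w = 1023 kg m⁻³ gives 7.357×10^11 m³ of water.
Tesos: 0.53 × 4.00×10^11 m³ × (918/1023) = 1.902×10^11 m³ of water.
Total added water ≈ 9.259×10^11 m³ over 3.58×10^14 m² → Δh = 2.59×10^-3 m = 2.59 mm.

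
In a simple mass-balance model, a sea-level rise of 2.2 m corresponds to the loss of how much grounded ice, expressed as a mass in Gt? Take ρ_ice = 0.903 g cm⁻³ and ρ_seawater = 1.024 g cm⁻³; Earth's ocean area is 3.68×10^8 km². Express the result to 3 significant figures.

Required water volume = Δh × A = 2.2 m × 3.68×10^14 m² = 8.096×10^14 m³.
ρ_w = 1.024 g cm⁻³ = 1024 kg m⁻³, so the mass of water = 8.096×10^14 m³ × 1024 kg m⁻³ = 8.290×10^17 kg = 8.29×10^5 Gt (and the same mass of ice, by conservation).

≈ 8.29×10^5 Gt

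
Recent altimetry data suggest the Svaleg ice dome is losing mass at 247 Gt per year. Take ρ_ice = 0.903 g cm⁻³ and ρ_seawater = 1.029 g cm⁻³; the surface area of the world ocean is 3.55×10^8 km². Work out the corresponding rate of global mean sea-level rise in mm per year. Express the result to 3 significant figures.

≈ 0.676 mm/yr

ρ_w = 1.029 g cm⁻³ = 1029 kg m⁻³. Annual water volume added = 247 Gt / ρ_w = 2.470×10^14 kg / 1029 kg m⁻³ = 2.400×10^11 m³.
Δh per year = 2.400×10^11 / 3.55×10^14 = 6.76×10^-4 m = 0.676 mm.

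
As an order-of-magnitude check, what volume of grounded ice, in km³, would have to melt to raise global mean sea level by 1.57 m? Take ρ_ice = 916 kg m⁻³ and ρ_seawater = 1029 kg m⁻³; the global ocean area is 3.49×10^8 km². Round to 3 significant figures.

≈ 6.16×10^5 km³

Required water volume = Δh × A = 1.57 m × 3.49×10^14 m² = 5.479×10^14 m³ = 5.479×10^5 km³.
Ice volume = water volume × ρ_w/ρ_ice = 5.479×10^5 × 1029/916 = 6.16×10^5 km³.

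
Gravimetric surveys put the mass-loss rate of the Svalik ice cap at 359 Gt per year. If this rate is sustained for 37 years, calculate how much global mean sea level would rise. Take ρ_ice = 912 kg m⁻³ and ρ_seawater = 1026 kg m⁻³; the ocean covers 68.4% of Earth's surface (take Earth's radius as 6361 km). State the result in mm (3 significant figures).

≈ 37.2 mm

Total mass lost = 359 Gt/yr × 37 yr = 1.328×10^4 Gt = 1.328×10^16 kg.
ρ_w = 1026 kg m⁻³, so water volume = 1.328×10^16 / 1026 = 1.295×10^13 m³.
Δh = 1.295×10^13 / 3.48×10^14 = 0.0372 m = 37.2 mm.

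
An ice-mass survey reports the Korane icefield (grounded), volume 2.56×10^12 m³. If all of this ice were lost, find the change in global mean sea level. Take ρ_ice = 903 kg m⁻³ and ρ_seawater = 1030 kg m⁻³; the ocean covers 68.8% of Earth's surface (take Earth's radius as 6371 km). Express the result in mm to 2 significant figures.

Korane: 2.56×10^12 m³ × (903/1030) = 2.244×10^12 m³ of water.
Spread over 3.51×10^14 m² of ocean, Δh = 2.244×10^12 / 3.51×10^14 = 6.40×10^-3 m = 6.4 mm.

≈ 6.4 mm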